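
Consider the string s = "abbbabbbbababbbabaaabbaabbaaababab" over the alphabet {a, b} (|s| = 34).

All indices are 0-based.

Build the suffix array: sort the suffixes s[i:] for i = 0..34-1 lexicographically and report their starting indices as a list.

[26, 17, 27, 22, 18, 32, 15, 30, 28, 9, 23, 19, 11, 0, 4, 33, 25, 16, 21, 31, 14, 29, 8, 10, 3, 24, 20, 13, 7, 2, 12, 6, 1, 5]

rank→(start, suffix):
  0 → (26, 'aaababab')
  1 → (17, 'aaabbaabbaaababab')
  2 → (27, 'aababab')
  3 → (22, 'aabbaaababab')
  4 → (18, 'aabbaabbaaababab')
  5 → (32, 'ab')
  6 → (15, 'abaaabbaabbaaababab')
  7 → (30, 'abab')
  8 → (28, 'ababab')
  9 → (9, 'ababbbabaaabbaabbaaababab')
  10 → (23, 'abbaaababab')
  11 → (19, 'abbaabbaaababab')
  12 → (11, 'abbbabaaabbaabbaaababab')
  13 → (0, 'abbbabbbbababbbabaaabbaabbaaababab')
  14 → (4, 'abbbbababbbabaaabbaabbaaababab')
  15 → (33, 'b')
  16 → (25, 'baaababab')
  17 → (16, 'baaabbaabbaaababab')
  18 → (21, 'baabbaaababab')
  19 → (31, 'bab')
  20 → (14, 'babaaabbaabbaaababab')
  21 → (29, 'babab')
  22 → (8, 'bababbbabaaabbaabbaaababab')
  23 → (10, 'babbbabaaabbaabbaaababab')
  24 → (3, 'babbbbababbbabaaabbaabbaaababab')
  25 → (24, 'bbaaababab')
  26 → (20, 'bbaabbaaababab')
  27 → (13, 'bbabaaabbaabbaaababab')
  28 → (7, 'bbababbbabaaabbaabbaaababab')
  29 → (2, 'bbabbbbababbbabaaabbaabbaaababab')
  30 → (12, 'bbbabaaabbaabbaaababab')
  31 → (6, 'bbbababbbabaaabbaabbaaababab')
  32 → (1, 'bbbabbbbababbbabaaabbaabbaaababab')
  33 → (5, 'bbbbababbbabaaabbaabbaaababab')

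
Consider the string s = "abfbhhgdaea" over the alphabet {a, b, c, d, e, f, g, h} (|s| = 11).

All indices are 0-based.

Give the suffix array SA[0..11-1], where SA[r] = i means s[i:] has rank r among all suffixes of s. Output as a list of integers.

rank | idx | suffix
   0 |  10 | a
   1 |   0 | abfbhhgdaea
   2 |   8 | aea
   3 |   1 | bfbhhgdaea
   4 |   3 | bhhgdaea
   5 |   7 | daea
   6 |   9 | ea
   7 |   2 | fbhhgdaea
   8 |   6 | gdaea
   9 |   5 | hgdaea
  10 |   4 | hhgdaea

[10, 0, 8, 1, 3, 7, 9, 2, 6, 5, 4]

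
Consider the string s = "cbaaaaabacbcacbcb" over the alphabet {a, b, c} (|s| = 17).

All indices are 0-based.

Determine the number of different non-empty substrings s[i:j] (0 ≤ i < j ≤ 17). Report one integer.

124

sorted suffixes:
  #0 SA[0]=2  'aaaaabacbcacbcb'
  #1 SA[1]=3  'aaaabacbcacbcb'
  #2 SA[2]=4  'aaabacbcacbcb'
  #3 SA[3]=5  'aabacbcacbcb'
  #4 SA[4]=6  'abacbcacbcb'
  #5 SA[5]=8  'acbcacbcb'
  #6 SA[6]=12  'acbcb'
  #7 SA[7]=16  'b'
  #8 SA[8]=1  'baaaaabacbcacbcb'
  #9 SA[9]=7  'bacbcacbcb'
  #10 SA[10]=10  'bcacbcb'
  #11 SA[11]=14  'bcb'
  #12 SA[12]=11  'cacbcb'
  #13 SA[13]=15  'cb'
  #14 SA[14]=0  'cbaaaaabacbcacbcb'
  #15 SA[15]=9  'cbcacbcb'
  #16 SA[16]=13  'cbcb'

SA = [2, 3, 4, 5, 6, 8, 12, 16, 1, 7, 10, 14, 11, 15, 0, 9, 13]
i: (SA[i-1],SA[i]) lcp shared
  1: (2,3) 4 'aaaa'
  2: (3,4) 3 'aaa'
  3: (4,5) 2 'aa'
  4: (5,6) 1 'a'
  5: (6,8) 1 'a'
  6: (8,12) 4 'acbc'
  7: (12,16) 0 ''
  8: (16,1) 1 'b'
  9: (1,7) 2 'ba'
  10: (7,10) 1 'b'
  11: (10,14) 2 'bc'
  12: (14,11) 0 ''
  13: (11,15) 1 'c'
  14: (15,0) 2 'cb'
  15: (0,9) 2 'cb'
  16: (9,13) 3 'cbc'

n(n+1)/2 = 17·18/2 = 153
Σ LCP = 0 + 4 + 3 + 2 + 1 + 1 + 4 + 0 + 1 + 2 + 1 + 2 + 0 + 1 + 2 + 2 + 3 = 29
distinct = 153 − 29 = 124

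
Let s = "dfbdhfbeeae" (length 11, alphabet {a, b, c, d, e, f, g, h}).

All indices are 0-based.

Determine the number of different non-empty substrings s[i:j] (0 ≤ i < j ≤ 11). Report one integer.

60

sorted suffixes:
  #0 SA[0]=9  'ae'
  #1 SA[1]=2  'bdhfbeeae'
  #2 SA[2]=6  'beeae'
  #3 SA[3]=0  'dfbdhfbeeae'
  #4 SA[4]=3  'dhfbeeae'
  #5 SA[5]=10  'e'
  #6 SA[6]=8  'eae'
  #7 SA[7]=7  'eeae'
  #8 SA[8]=1  'fbdhfbeeae'
  #9 SA[9]=5  'fbeeae'
  #10 SA[10]=4  'hfbeeae'

SA = [9, 2, 6, 0, 3, 10, 8, 7, 1, 5, 4]
rank  pair      lcp
   1  s[9:],s[2:]  0  ''
   2  s[2:],s[6:]  1  'b'
   3  s[6:],s[0:]  0  ''
   4  s[0:],s[3:]  1  'd'
   5  s[3:],s[10:]  0  ''
   6  s[10:],s[8:]  1  'e'
   7  s[8:],s[7:]  1  'e'
   8  s[7:],s[1:]  0  ''
   9  s[1:],s[5:]  2  'fb'
  10  s[5:],s[4:]  0  ''

n(n+1)/2 = 11·12/2 = 66
Σ LCP = 0 + 0 + 1 + 0 + 1 + 0 + 1 + 1 + 0 + 2 + 0 = 6
distinct = 66 − 6 = 60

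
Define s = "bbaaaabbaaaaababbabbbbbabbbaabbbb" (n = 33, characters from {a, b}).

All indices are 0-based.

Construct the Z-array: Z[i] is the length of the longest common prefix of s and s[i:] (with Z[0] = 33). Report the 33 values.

Z[0]=33
i=1: outside box; Z[1]=1 extend→box=[1,2)
i=2: outside box; Z[2]=0
i=3: outside box; Z[3]=0
i=4: outside box; Z[4]=0
i=5: outside box; Z[5]=0
i=6: outside box; Z[6]=6 extend→box=[6,12)
i=7: min(r-i=5, Z[1]=1)=1; Z[7]=1
i=8: min(r-i=4, Z[2]=0)=0; Z[8]=0
i=9: min(r-i=3, Z[3]=0)=0; Z[9]=0
i=10: min(r-i=2, Z[4]=0)=0; Z[10]=0
i=11: min(r-i=1, Z[5]=0)=0; Z[11]=0
i=12: outside box; Z[12]=0
i=13: outside box; Z[13]=1 extend→box=[13,14)
i=14: outside box; Z[14]=0
i=15: outside box; Z[15]=3 extend→box=[15,18)
i=16: min(r-i=2, Z[1]=1)=1; Z[16]=1
i=17: min(r-i=1, Z[2]=0)=0; Z[17]=0
i=18: outside box; Z[18]=2 extend→box=[18,20)
i=19: min(r-i=1, Z[1]=1)=1; Z[19]=2 extend→box=[19,21)
i=20: min(r-i=1, Z[1]=1)=1; Z[20]=2 extend→box=[20,22)
i=21: min(r-i=1, Z[1]=1)=1; Z[21]=3 extend→box=[21,24)
i=22: min(r-i=2, Z[1]=1)=1; Z[22]=1
i=23: min(r-i=1, Z[2]=0)=0; Z[23]=0
i=24: outside box; Z[24]=2 extend→box=[24,26)
i=25: min(r-i=1, Z[1]=1)=1; Z[25]=4 extend→box=[25,29)
i=26: min(r-i=3, Z[1]=1)=1; Z[26]=1
i=27: min(r-i=2, Z[2]=0)=0; Z[27]=0
i=28: min(r-i=1, Z[3]=0)=0; Z[28]=0
i=29: outside box; Z[29]=2 extend→box=[29,31)
i=30: min(r-i=1, Z[1]=1)=1; Z[30]=2 extend→box=[30,32)
i=31: min(r-i=1, Z[1]=1)=1; Z[31]=2 extend→box=[31,33)
i=32: min(r-i=1, Z[1]=1)=1; Z[32]=1

[33, 1, 0, 0, 0, 0, 6, 1, 0, 0, 0, 0, 0, 1, 0, 3, 1, 0, 2, 2, 2, 3, 1, 0, 2, 4, 1, 0, 0, 2, 2, 2, 1]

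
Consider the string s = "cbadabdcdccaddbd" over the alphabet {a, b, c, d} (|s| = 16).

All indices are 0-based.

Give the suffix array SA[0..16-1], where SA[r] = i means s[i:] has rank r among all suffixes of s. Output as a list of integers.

rank→(start, suffix):
  0 → (4, 'abdcdccaddbd')
  1 → (2, 'adabdcdccaddbd')
  2 → (11, 'addbd')
  3 → (1, 'badabdcdccaddbd')
  4 → (14, 'bd')
  5 → (5, 'bdcdccaddbd')
  6 → (10, 'caddbd')
  7 → (0, 'cbadabdcdccaddbd')
  8 → (9, 'ccaddbd')
  9 → (7, 'cdccaddbd')
  10 → (15, 'd')
  11 → (3, 'dabdcdccaddbd')
  12 → (13, 'dbd')
  13 → (8, 'dccaddbd')
  14 → (6, 'dcdccaddbd')
  15 → (12, 'ddbd')

[4, 2, 11, 1, 14, 5, 10, 0, 9, 7, 15, 3, 13, 8, 6, 12]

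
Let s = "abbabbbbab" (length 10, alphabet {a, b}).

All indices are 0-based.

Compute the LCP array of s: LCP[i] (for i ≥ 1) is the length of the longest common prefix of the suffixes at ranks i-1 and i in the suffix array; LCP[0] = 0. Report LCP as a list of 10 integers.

sorted suffixes:
  #0 SA[0]=8  'ab'
  #1 SA[1]=0  'abbabbbbab'
  #2 SA[2]=3  'abbbbab'
  #3 SA[3]=9  'b'
  #4 SA[4]=7  'bab'
  #5 SA[5]=2  'babbbbab'
  #6 SA[6]=6  'bbab'
  #7 SA[7]=1  'bbabbbbab'
  #8 SA[8]=5  'bbbab'
  #9 SA[9]=4  'bbbbab'

SA = [8, 0, 3, 9, 7, 2, 6, 1, 5, 4]
[i] adj suffixes → lcp
  [1] 8/0 → 2 ('ab')
  [2] 0/3 → 3 ('abb')
  [3] 3/9 → 0 ('')
  [4] 9/7 → 1 ('b')
  [5] 7/2 → 3 ('bab')
  [6] 2/6 → 1 ('b')
  [7] 6/1 → 4 ('bbab')
  [8] 1/5 → 2 ('bb')
  [9] 5/4 → 3 ('bbb')

[0, 2, 3, 0, 1, 3, 1, 4, 2, 3]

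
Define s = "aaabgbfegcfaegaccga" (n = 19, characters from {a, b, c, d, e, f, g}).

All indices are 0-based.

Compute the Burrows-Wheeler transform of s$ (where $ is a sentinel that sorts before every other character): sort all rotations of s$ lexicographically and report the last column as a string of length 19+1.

ag$aagfgaagcafcbcebe

rank  rotation              last
    0  $aaabgbfegcfaegaccga  a
    1  a$aaabgbfegcfaegaccg  g
    2  aaabgbfegcfaegaccga$  $
    3  aabgbfegcfaegaccga$a  a
    4  abgbfegcfaegaccga$aa  a
    5  accga$aaabgbfegcfaeg  g
    6  aegaccga$aaabgbfegcf  f
    7  bfegcfaegaccga$aaabg  g
    8  bgbfegcfaegaccga$aaa  a
    9  ccga$aaabgbfegcfaega  a
   10  cfaegaccga$aaabgbfeg  g
   11  cga$aaabgbfegcfaegac  c
   12  egaccga$aaabgbfegcfa  a
   13  egcfaegaccga$aaabgbf  f
   14  faegaccga$aaabgbfegc  c
   15  fegcfaegaccga$aaabgb  b
   16  ga$aaabgbfegcfaegacc  c
   17  gaccga$aaabgbfegcfae  e
   18  gbfegcfaegaccga$aaab  b
   19  gcfaegaccga$aaabgbfe  e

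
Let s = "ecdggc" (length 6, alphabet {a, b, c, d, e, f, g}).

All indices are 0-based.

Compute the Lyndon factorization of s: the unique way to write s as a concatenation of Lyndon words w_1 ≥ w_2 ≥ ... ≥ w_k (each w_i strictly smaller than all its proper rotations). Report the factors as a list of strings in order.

["e", "cdgg", "c"]

emit factor 1: 'e' (i=0, period=1)
emit factor 2: 'cdgg' (i=1, period=4)
emit factor 3: 'c' (i=5, period=1)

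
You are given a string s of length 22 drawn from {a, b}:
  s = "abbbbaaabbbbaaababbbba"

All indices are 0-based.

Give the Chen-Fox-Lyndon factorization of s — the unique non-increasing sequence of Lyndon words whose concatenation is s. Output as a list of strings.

["abbbb", "aaabbbb", "aaababbbb", "a"]

emit factor 1: 'abbbb' (i=0, period=5)
emit factor 2: 'aaabbbb' (i=5, period=7)
emit factor 3: 'aaababbbb' (i=12, period=9)
emit factor 4: 'a' (i=21, period=1)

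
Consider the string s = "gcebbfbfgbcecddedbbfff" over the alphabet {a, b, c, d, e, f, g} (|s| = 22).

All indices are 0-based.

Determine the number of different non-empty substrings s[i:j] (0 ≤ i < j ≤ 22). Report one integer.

sorted suffixes:
  #0 SA[0]=3  'bbfbfgbcecddedbbfff'
  #1 SA[1]=17  'bbfff'
  #2 SA[2]=9  'bcecddedbbfff'
  #3 SA[3]=4  'bfbfgbcecddedbbfff'
  #4 SA[4]=18  'bfff'
  #5 SA[5]=6  'bfgbcecddedbbfff'
  #6 SA[6]=12  'cddedbbfff'
  #7 SA[7]=1  'cebbfbfgbcecddedbbfff'
  #8 SA[8]=10  'cecddedbbfff'
  #9 SA[9]=16  'dbbfff'
  #10 SA[10]=13  'ddedbbfff'
  #11 SA[11]=14  'dedbbfff'
  #12 SA[12]=2  'ebbfbfgbcecddedbbfff'
  #13 SA[13]=11  'ecddedbbfff'
  #14 SA[14]=15  'edbbfff'
  #15 SA[15]=21  'f'
  #16 SA[16]=5  'fbfgbcecddedbbfff'
  #17 SA[17]=20  'ff'
  #18 SA[18]=19  'fff'
  #19 SA[19]=7  'fgbcecddedbbfff'
  #20 SA[20]=8  'gbcecddedbbfff'
  #21 SA[21]=0  'gcebbfbfgbcecddedbbfff'

SA = [3, 17, 9, 4, 18, 6, 12, 1, 10, 16, 13, 14, 2, 11, 15, 21, 5, 20, 19, 7, 8, 0]
[i] adj suffixes → lcp
  [1] 3/17 → 3 ('bbf')
  [2] 17/9 → 1 ('b')
  [3] 9/4 → 1 ('b')
  [4] 4/18 → 2 ('bf')
  [5] 18/6 → 2 ('bf')
  [6] 6/12 → 0 ('')
  [7] 12/1 → 1 ('c')
  [8] 1/10 → 2 ('ce')
  [9] 10/16 → 0 ('')
  [10] 16/13 → 1 ('d')
  [11] 13/14 → 1 ('d')
  [12] 14/2 → 0 ('')
  [13] 2/11 → 1 ('e')
  [14] 11/15 → 1 ('e')
  [15] 15/21 → 0 ('')
  [16] 21/5 → 1 ('f')
  [17] 5/20 → 1 ('f')
  [18] 20/19 → 2 ('ff')
  [19] 19/7 → 1 ('f')
  [20] 7/8 → 0 ('')
  [21] 8/0 → 1 ('g')

n(n+1)/2 = 22·23/2 = 253
Σ LCP = 0 + 3 + 1 + 1 + 2 + 2 + 0 + 1 + 2 + 0 + 1 + 1 + 0 + 1 + 1 + 0 + 1 + 1 + 2 + 1 + 0 + 1 = 22
distinct = 253 − 22 = 231

231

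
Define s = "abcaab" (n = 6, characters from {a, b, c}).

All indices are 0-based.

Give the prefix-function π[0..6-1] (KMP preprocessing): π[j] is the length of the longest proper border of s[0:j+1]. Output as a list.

π[0] = 0
j=1 s[j]='b': π[1]=0 (border '')
j=2 s[j]='c': π[2]=0 (border '')
j=3 s[j]='a': π[3]=1 (border 'a')
j=4 s[j]='a': k: 1→0; π[4]=1 (border 'a')
j=5 s[j]='b': π[5]=2 (border 'ab')

[0, 0, 0, 1, 1, 2]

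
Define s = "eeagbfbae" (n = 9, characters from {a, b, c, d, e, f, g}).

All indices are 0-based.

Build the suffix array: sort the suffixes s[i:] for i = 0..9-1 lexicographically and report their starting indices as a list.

sorted suffixes:
  #0 SA[0]=7  'ae'
  #1 SA[1]=2  'agbfbae'
  #2 SA[2]=6  'bae'
  #3 SA[3]=4  'bfbae'
  #4 SA[4]=8  'e'
  #5 SA[5]=1  'eagbfbae'
  #6 SA[6]=0  'eeagbfbae'
  #7 SA[7]=5  'fbae'
  #8 SA[8]=3  'gbfbae'

[7, 2, 6, 4, 8, 1, 0, 5, 3]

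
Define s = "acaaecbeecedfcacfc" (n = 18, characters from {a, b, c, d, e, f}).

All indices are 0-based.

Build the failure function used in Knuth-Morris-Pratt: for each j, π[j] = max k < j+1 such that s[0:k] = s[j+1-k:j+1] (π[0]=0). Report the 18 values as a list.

π[0] = 0
j=1 s[j]='c': π[1]=0 (border '')
j=2 s[j]='a': π[2]=1 (border 'a')
j=3 s[j]='a': k: 1→0; π[3]=1 (border 'a')
j=4 s[j]='e': k: 1→0; π[4]=0 (border '')
j=5 s[j]='c': π[5]=0 (border '')
j=6 s[j]='b': π[6]=0 (border '')
j=7 s[j]='e': π[7]=0 (border '')
j=8 s[j]='e': π[8]=0 (border '')
j=9 s[j]='c': π[9]=0 (border '')
j=10 s[j]='e': π[10]=0 (border '')
j=11 s[j]='d': π[11]=0 (border '')
j=12 s[j]='f': π[12]=0 (border '')
j=13 s[j]='c': π[13]=0 (border '')
j=14 s[j]='a': π[14]=1 (border 'a')
j=15 s[j]='c': π[15]=2 (border 'ac')
j=16 s[j]='f': k: 2→0; π[16]=0 (border '')
j=17 s[j]='c': π[17]=0 (border '')

[0, 0, 1, 1, 0, 0, 0, 0, 0, 0, 0, 0, 0, 0, 1, 2, 0, 0]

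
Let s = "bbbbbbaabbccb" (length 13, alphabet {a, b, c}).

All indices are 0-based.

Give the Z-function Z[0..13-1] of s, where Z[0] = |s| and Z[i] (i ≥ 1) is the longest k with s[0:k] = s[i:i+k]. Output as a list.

Z[0]=13
i=1: fresh scan; Z[1]=5 scan→box=[1,6)
i=2: min(r-i=4, Z[1]=5)=4; Z[2]=4
i=3: min(r-i=3, Z[2]=4)=3; Z[3]=3
i=4: min(r-i=2, Z[3]=3)=2; Z[4]=2
i=5: min(r-i=1, Z[4]=2)=1; Z[5]=1
i=6: fresh scan; Z[6]=0
i=7: fresh scan; Z[7]=0
i=8: fresh scan; Z[8]=2 scan→box=[8,10)
i=9: min(r-i=1, Z[1]=5)=1; Z[9]=1
i=10: fresh scan; Z[10]=0
i=11: fresh scan; Z[11]=0
i=12: fresh scan; Z[12]=1 scan→box=[12,13)

[13, 5, 4, 3, 2, 1, 0, 0, 2, 1, 0, 0, 1]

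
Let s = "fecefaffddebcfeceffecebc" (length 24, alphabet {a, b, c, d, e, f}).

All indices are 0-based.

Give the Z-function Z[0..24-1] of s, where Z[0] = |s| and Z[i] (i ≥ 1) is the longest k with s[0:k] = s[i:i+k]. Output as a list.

Z[0]=24
i=1: i≥r, start 0; Z[1]=0
i=2: i≥r, start 0; Z[2]=0
i=3: i≥r, start 0; Z[3]=0
i=4: i≥r, start 0; Z[4]=1 grow→box=[4,5)
i=5: i≥r, start 0; Z[5]=0
i=6: i≥r, start 0; Z[6]=1 grow→box=[6,7)
i=7: i≥r, start 0; Z[7]=1 grow→box=[7,8)
i=8: i≥r, start 0; Z[8]=0
i=9: i≥r, start 0; Z[9]=0
i=10: i≥r, start 0; Z[10]=0
i=11: i≥r, start 0; Z[11]=0
i=12: i≥r, start 0; Z[12]=0
i=13: i≥r, start 0; Z[13]=5 grow→box=[13,18)
i=14: min(r-i=4, Z[1]=0)=0; Z[14]=0
i=15: min(r-i=3, Z[2]=0)=0; Z[15]=0
i=16: min(r-i=2, Z[3]=0)=0; Z[16]=0
i=17: min(r-i=1, Z[4]=1)=1; Z[17]=1
i=18: i≥r, start 0; Z[18]=4 grow→box=[18,22)
i=19: min(r-i=3, Z[1]=0)=0; Z[19]=0
i=20: min(r-i=2, Z[2]=0)=0; Z[20]=0
i=21: min(r-i=1, Z[3]=0)=0; Z[21]=0
i=22: i≥r, start 0; Z[22]=0
i=23: i≥r, start 0; Z[23]=0

[24, 0, 0, 0, 1, 0, 1, 1, 0, 0, 0, 0, 0, 5, 0, 0, 0, 1, 4, 0, 0, 0, 0, 0]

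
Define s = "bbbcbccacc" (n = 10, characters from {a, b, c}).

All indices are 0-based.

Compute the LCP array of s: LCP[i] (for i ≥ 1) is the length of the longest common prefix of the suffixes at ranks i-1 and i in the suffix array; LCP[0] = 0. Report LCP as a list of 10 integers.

rank | idx | suffix
   0 |   7 | acc
   1 |   0 | bbbcbccacc
   2 |   1 | bbcbccacc
   3 |   2 | bcbccacc
   4 |   4 | bccacc
   5 |   9 | c
   6 |   6 | cacc
   7 |   3 | cbccacc
   8 |   8 | cc
   9 |   5 | ccacc

SA = [7, 0, 1, 2, 4, 9, 6, 3, 8, 5]
i: (SA[i-1],SA[i]) lcp shared
  1: (7,0) 0 ''
  2: (0,1) 2 'bb'
  3: (1,2) 1 'b'
  4: (2,4) 2 'bc'
  5: (4,9) 0 ''
  6: (9,6) 1 'c'
  7: (6,3) 1 'c'
  8: (3,8) 1 'c'
  9: (8,5) 2 'cc'

[0, 0, 2, 1, 2, 0, 1, 1, 1, 2]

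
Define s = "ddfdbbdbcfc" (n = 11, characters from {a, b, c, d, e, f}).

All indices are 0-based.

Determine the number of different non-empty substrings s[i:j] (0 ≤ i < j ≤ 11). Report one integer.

rank→(start, suffix):
  0 → (4, 'bbdbcfc')
  1 → (7, 'bcfc')
  2 → (5, 'bdbcfc')
  3 → (10, 'c')
  4 → (8, 'cfc')
  5 → (3, 'dbbdbcfc')
  6 → (6, 'dbcfc')
  7 → (0, 'ddfdbbdbcfc')
  8 → (1, 'dfdbbdbcfc')
  9 → (9, 'fc')
  10 → (2, 'fdbbdbcfc')

SA = [4, 7, 5, 10, 8, 3, 6, 0, 1, 9, 2]
i: (SA[i-1],SA[i]) lcp shared
  1: (4,7) 1 'b'
  2: (7,5) 1 'b'
  3: (5,10) 0 ''
  4: (10,8) 1 'c'
  5: (8,3) 0 ''
  6: (3,6) 2 'db'
  7: (6,0) 1 'd'
  8: (0,1) 1 'd'
  9: (1,9) 0 ''
  10: (9,2) 1 'f'

n(n+1)/2 = 11·12/2 = 66
Σ LCP = 0 + 1 + 1 + 0 + 1 + 0 + 2 + 1 + 1 + 0 + 1 = 8
distinct = 66 − 8 = 58

58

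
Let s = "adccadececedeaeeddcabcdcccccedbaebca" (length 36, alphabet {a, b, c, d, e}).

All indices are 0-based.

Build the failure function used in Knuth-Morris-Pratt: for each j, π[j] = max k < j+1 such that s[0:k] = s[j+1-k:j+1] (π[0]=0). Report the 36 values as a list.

[0, 0, 0, 0, 1, 2, 0, 0, 0, 0, 0, 0, 0, 1, 0, 0, 0, 0, 0, 1, 0, 0, 0, 0, 0, 0, 0, 0, 0, 0, 0, 1, 0, 0, 0, 1]

π[0] = 0
j=1 s[j]='d': π[1]=0 (border '')
j=2 s[j]='c': π[2]=0 (border '')
j=3 s[j]='c': π[3]=0 (border '')
j=4 s[j]='a': π[4]=1 (border 'a')
j=5 s[j]='d': π[5]=2 (border 'ad')
j=6 s[j]='e': k: 2→0; π[6]=0 (border '')
j=7 s[j]='c': π[7]=0 (border '')
j=8 s[j]='e': π[8]=0 (border '')
j=9 s[j]='c': π[9]=0 (border '')
j=10 s[j]='e': π[10]=0 (border '')
j=11 s[j]='d': π[11]=0 (border '')
j=12 s[j]='e': π[12]=0 (border '')
j=13 s[j]='a': π[13]=1 (border 'a')
j=14 s[j]='e': k: 1→0; π[14]=0 (border '')
j=15 s[j]='e': π[15]=0 (border '')
j=16 s[j]='d': π[16]=0 (border '')
j=17 s[j]='d': π[17]=0 (border '')
j=18 s[j]='c': π[18]=0 (border '')
j=19 s[j]='a': π[19]=1 (border 'a')
j=20 s[j]='b': k: 1→0; π[20]=0 (border '')
j=21 s[j]='c': π[21]=0 (border '')
j=22 s[j]='d': π[22]=0 (border '')
j=23 s[j]='c': π[23]=0 (border '')
j=24 s[j]='c': π[24]=0 (border '')
j=25 s[j]='c': π[25]=0 (border '')
j=26 s[j]='c': π[26]=0 (border '')
j=27 s[j]='c': π[27]=0 (border '')
j=28 s[j]='e': π[28]=0 (border '')
j=29 s[j]='d': π[29]=0 (border '')
j=30 s[j]='b': π[30]=0 (border '')
j=31 s[j]='a': π[31]=1 (border 'a')
j=32 s[j]='e': k: 1→0; π[32]=0 (border '')
j=33 s[j]='b': π[33]=0 (border '')
j=34 s[j]='c': π[34]=0 (border '')
j=35 s[j]='a': π[35]=1 (border 'a')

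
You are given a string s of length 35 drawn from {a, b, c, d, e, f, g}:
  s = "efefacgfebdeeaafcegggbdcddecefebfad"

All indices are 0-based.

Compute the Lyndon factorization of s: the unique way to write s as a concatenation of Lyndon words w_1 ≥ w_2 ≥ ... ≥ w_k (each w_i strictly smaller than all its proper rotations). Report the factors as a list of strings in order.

["ef", "ef", "acgfebdee", "aafcegggbdcddecefebfad"]

emit factor 1: 'ef' (i=0, period=2)
emit factor 2: 'ef' (i=2, period=2)
emit factor 3: 'acgfebdee' (i=4, period=9)
emit factor 4: 'aafcegggbdcddecefebfad' (i=13, period=22)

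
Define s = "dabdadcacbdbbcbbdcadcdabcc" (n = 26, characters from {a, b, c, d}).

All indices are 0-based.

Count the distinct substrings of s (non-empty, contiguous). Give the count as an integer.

314

sorted suffixes:
  #0 SA[0]=22  'abcc'
  #1 SA[1]=1  'abdadcacbdbbcbbdcadcdabcc'
  #2 SA[2]=7  'acbdbbcbbdcadcdabcc'
  #3 SA[3]=4  'adcacbdbbcbbdcadcdabcc'
  #4 SA[4]=18  'adcdabcc'
  #5 SA[5]=11  'bbcbbdcadcdabcc'
  #6 SA[6]=14  'bbdcadcdabcc'
  #7 SA[7]=12  'bcbbdcadcdabcc'
  #8 SA[8]=23  'bcc'
  #9 SA[9]=2  'bdadcacbdbbcbbdcadcdabcc'
  #10 SA[10]=9  'bdbbcbbdcadcdabcc'
  #11 SA[11]=15  'bdcadcdabcc'
  #12 SA[12]=25  'c'
  #13 SA[13]=6  'cacbdbbcbbdcadcdabcc'
  #14 SA[14]=17  'cadcdabcc'
  #15 SA[15]=13  'cbbdcadcdabcc'
  #16 SA[16]=8  'cbdbbcbbdcadcdabcc'
  #17 SA[17]=24  'cc'
  #18 SA[18]=20  'cdabcc'
  #19 SA[19]=21  'dabcc'
  #20 SA[20]=0  'dabdadcacbdbbcbbdcadcdabcc'
  #21 SA[21]=3  'dadcacbdbbcbbdcadcdabcc'
  #22 SA[22]=10  'dbbcbbdcadcdabcc'
  #23 SA[23]=5  'dcacbdbbcbbdcadcdabcc'
  #24 SA[24]=16  'dcadcdabcc'
  #25 SA[25]=19  'dcdabcc'

SA = [22, 1, 7, 4, 18, 11, 14, 12, 23, 2, 9, 15, 25, 6, 17, 13, 8, 24, 20, 21, 0, 3, 10, 5, 16, 19]
rank  pair      lcp
   1  s[22:],s[1:]  2  'ab'
   2  s[1:],s[7:]  1  'a'
   3  s[7:],s[4:]  1  'a'
   4  s[4:],s[18:]  3  'adc'
   5  s[18:],s[11:]  0  ''
   6  s[11:],s[14:]  2  'bb'
   7  s[14:],s[12:]  1  'b'
   8  s[12:],s[23:]  2  'bc'
   9  s[23:],s[2:]  1  'b'
  10  s[2:],s[9:]  2  'bd'
  11  s[9:],s[15:]  2  'bd'
  12  s[15:],s[25:]  0  ''
  13  s[25:],s[6:]  1  'c'
  14  s[6:],s[17:]  2  'ca'
  15  s[17:],s[13:]  1  'c'
  16  s[13:],s[8:]  2  'cb'
  17  s[8:],s[24:]  1  'c'
  18  s[24:],s[20:]  1  'c'
  19  s[20:],s[21:]  0  ''
  20  s[21:],s[0:]  3  'dab'
  21  s[0:],s[3:]  2  'da'
  22  s[3:],s[10:]  1  'd'
  23  s[10:],s[5:]  1  'd'
  24  s[5:],s[16:]  3  'dca'
  25  s[16:],s[19:]  2  'dc'

n(n+1)/2 = 26·27/2 = 351
Σ LCP = 0 + 2 + 1 + 1 + 3 + 0 + 2 + 1 + 2 + 1 + 2 + 2 + 0 + 1 + 2 + 1 + 2 + 1 + 1 + 0 + 3 + 2 + 1 + 1 + 3 + 2 = 37
distinct = 351 − 37 = 314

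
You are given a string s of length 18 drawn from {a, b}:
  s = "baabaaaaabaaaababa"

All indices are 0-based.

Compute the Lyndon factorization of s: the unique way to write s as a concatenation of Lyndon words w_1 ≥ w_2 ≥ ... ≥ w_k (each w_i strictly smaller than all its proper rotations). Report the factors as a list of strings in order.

emit factor 1: 'b' (i=0, period=1)
emit factor 2: 'aab' (i=1, period=3)
emit factor 3: 'aaaaabaaaabab' (i=4, period=13)
emit factor 4: 'a' (i=17, period=1)

["b", "aab", "aaaaabaaaabab", "a"]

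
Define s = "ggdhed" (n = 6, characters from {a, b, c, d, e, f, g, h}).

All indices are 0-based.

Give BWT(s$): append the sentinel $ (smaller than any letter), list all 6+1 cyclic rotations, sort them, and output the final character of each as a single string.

rank  rotation last
    0  $ggdhed  d
    1  d$ggdhe  e
    2  dhed$gg  g
    3  ed$ggdh  h
    4  gdhed$g  g
    5  ggdhed$  $
    6  hed$ggd  d

deghg$d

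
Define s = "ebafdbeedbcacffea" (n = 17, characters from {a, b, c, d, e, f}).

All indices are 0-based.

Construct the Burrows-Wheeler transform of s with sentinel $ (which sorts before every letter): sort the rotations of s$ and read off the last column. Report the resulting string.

rank  rotation            last
    0  $ebafdbeedbcacffea  a
    1  a$ebafdbeedbcacffe  e
    2  acffea$ebafdbeedbc  c
    3  afdbeedbcacffea$eb  b
    4  bafdbeedbcacffea$e  e
    5  bcacffea$ebafdbeed  d
    6  beedbcacffea$ebafd  d
    7  cacffea$ebafdbeedb  b
    8  cffea$ebafdbeedbca  a
    9  dbcacffea$ebafdbee  e
   10  dbeedbcacffea$ebaf  f
   11  ea$ebafdbeedbcacff  f
   12  ebafdbeedbcacffea$  $
   13  edbcacffea$ebafdbe  e
   14  eedbcacffea$ebafdb  b
   15  fdbeedbcacffea$eba  a
   16  fea$ebafdbeedbcacf  f
   17  ffea$ebafdbeedbcac  c

aecbeddbaeff$ebafc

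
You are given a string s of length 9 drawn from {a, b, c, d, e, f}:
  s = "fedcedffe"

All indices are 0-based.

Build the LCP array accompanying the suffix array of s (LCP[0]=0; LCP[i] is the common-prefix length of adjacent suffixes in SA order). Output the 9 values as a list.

[0, 0, 1, 0, 1, 2, 0, 2, 1]

rank | idx | suffix
   0 |   3 | cedffe
   1 |   2 | dcedffe
   2 |   5 | dffe
   3 |   8 | e
   4 |   1 | edcedffe
   5 |   4 | edffe
   6 |   7 | fe
   7 |   0 | fedcedffe
   8 |   6 | ffe

SA = [3, 2, 5, 8, 1, 4, 7, 0, 6]
[i] adj suffixes → lcp
  [1] 3/2 → 0 ('')
  [2] 2/5 → 1 ('d')
  [3] 5/8 → 0 ('')
  [4] 8/1 → 1 ('e')
  [5] 1/4 → 2 ('ed')
  [6] 4/7 → 0 ('')
  [7] 7/0 → 2 ('fe')
  [8] 0/6 → 1 ('f')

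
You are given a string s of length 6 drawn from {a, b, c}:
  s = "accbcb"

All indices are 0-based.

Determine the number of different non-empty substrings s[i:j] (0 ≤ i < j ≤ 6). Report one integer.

rank | idx | suffix
   0 |   0 | accbcb
   1 |   5 | b
   2 |   3 | bcb
   3 |   4 | cb
   4 |   2 | cbcb
   5 |   1 | ccbcb

SA = [0, 5, 3, 4, 2, 1]
[i] adj suffixes → lcp
  [1] 0/5 → 0 ('')
  [2] 5/3 → 1 ('b')
  [3] 3/4 → 0 ('')
  [4] 4/2 → 2 ('cb')
  [5] 2/1 → 1 ('c')

n(n+1)/2 = 6·7/2 = 21
Σ LCP = 0 + 0 + 1 + 0 + 2 + 1 = 4
distinct = 21 − 4 = 17

17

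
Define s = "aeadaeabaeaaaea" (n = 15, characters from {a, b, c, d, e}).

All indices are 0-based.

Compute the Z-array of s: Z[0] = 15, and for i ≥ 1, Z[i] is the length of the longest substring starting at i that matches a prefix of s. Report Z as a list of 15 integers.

Z[0]=15
i=1: outside box; Z[1]=0
i=2: outside box; Z[2]=1 extend→box=[2,3)
i=3: outside box; Z[3]=0
i=4: outside box; Z[4]=3 extend→box=[4,7)
i=5: min(r-i=2, Z[1]=0)=0; Z[5]=0
i=6: min(r-i=1, Z[2]=1)=1; Z[6]=1
i=7: outside box; Z[7]=0
i=8: outside box; Z[8]=3 extend→box=[8,11)
i=9: min(r-i=2, Z[1]=0)=0; Z[9]=0
i=10: min(r-i=1, Z[2]=1)=1; Z[10]=1
i=11: outside box; Z[11]=1 extend→box=[11,12)
i=12: outside box; Z[12]=3 extend→box=[12,15)
i=13: min(r-i=2, Z[1]=0)=0; Z[13]=0
i=14: min(r-i=1, Z[2]=1)=1; Z[14]=1

[15, 0, 1, 0, 3, 0, 1, 0, 3, 0, 1, 1, 3, 0, 1]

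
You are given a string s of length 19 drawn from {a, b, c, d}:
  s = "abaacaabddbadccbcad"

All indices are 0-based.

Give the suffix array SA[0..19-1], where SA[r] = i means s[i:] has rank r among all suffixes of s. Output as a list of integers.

rank→(start, suffix):
  0 → (5, 'aabddbadccbcad')
  1 → (2, 'aacaabddbadccbcad')
  2 → (0, 'abaacaabddbadccbcad')
  3 → (6, 'abddbadccbcad')
  4 → (3, 'acaabddbadccbcad')
  5 → (17, 'ad')
  6 → (11, 'adccbcad')
  7 → (1, 'baacaabddbadccbcad')
  8 → (10, 'badccbcad')
  9 → (15, 'bcad')
  10 → (7, 'bddbadccbcad')
  11 → (4, 'caabddbadccbcad')
  12 → (16, 'cad')
  13 → (14, 'cbcad')
  14 → (13, 'ccbcad')
  15 → (18, 'd')
  16 → (9, 'dbadccbcad')
  17 → (12, 'dccbcad')
  18 → (8, 'ddbadccbcad')

[5, 2, 0, 6, 3, 17, 11, 1, 10, 15, 7, 4, 16, 14, 13, 18, 9, 12, 8]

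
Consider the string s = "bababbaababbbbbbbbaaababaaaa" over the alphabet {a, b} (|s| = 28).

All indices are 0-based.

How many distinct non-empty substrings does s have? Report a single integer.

sorted suffixes:
  #0 SA[0]=27  'a'
  #1 SA[1]=26  'aa'
  #2 SA[2]=25  'aaa'
  #3 SA[3]=24  'aaaa'
  #4 SA[4]=18  'aaababaaaa'
  #5 SA[5]=19  'aababaaaa'
  #6 SA[6]=6  'aababbbbbbbbaaababaaaa'
  #7 SA[7]=22  'abaaaa'
  #8 SA[8]=20  'ababaaaa'
  #9 SA[9]=1  'ababbaababbbbbbbbaaababaaaa'
  #10 SA[10]=7  'ababbbbbbbbaaababaaaa'
  #11 SA[11]=3  'abbaababbbbbbbbaaababaaaa'
  #12 SA[12]=9  'abbbbbbbbaaababaaaa'
  #13 SA[13]=23  'baaaa'
  #14 SA[14]=17  'baaababaaaa'
  #15 SA[15]=5  'baababbbbbbbbaaababaaaa'
  #16 SA[16]=21  'babaaaa'
  #17 SA[17]=0  'bababbaababbbbbbbbaaababaaaa'
  #18 SA[18]=2  'babbaababbbbbbbbaaababaaaa'
  #19 SA[19]=8  'babbbbbbbbaaababaaaa'
  #20 SA[20]=16  'bbaaababaaaa'
  #21 SA[21]=4  'bbaababbbbbbbbaaababaaaa'
  #22 SA[22]=15  'bbbaaababaaaa'
  #23 SA[23]=14  'bbbbaaababaaaa'
  #24 SA[24]=13  'bbbbbaaababaaaa'
  #25 SA[25]=12  'bbbbbbaaababaaaa'
  #26 SA[26]=11  'bbbbbbbaaababaaaa'
  #27 SA[27]=10  'bbbbbbbbaaababaaaa'

SA = [27, 26, 25, 24, 18, 19, 6, 22, 20, 1, 7, 3, 9, 23, 17, 5, 21, 0, 2, 8, 16, 4, 15, 14, 13, 12, 11, 10]
rank  pair      lcp
   1  s[27:],s[26:]  1  'a'
   2  s[26:],s[25:]  2  'aa'
   3  s[25:],s[24:]  3  'aaa'
   4  s[24:],s[18:]  3  'aaa'
   5  s[18:],s[19:]  2  'aa'
   6  s[19:],s[6:]  5  'aabab'
   7  s[6:],s[22:]  1  'a'
   8  s[22:],s[20:]  3  'aba'
   9  s[20:],s[1:]  4  'abab'
  10  s[1:],s[7:]  5  'ababb'
  11  s[7:],s[3:]  2  'ab'
  12  s[3:],s[9:]  3  'abb'
  13  s[9:],s[23:]  0  ''
  14  s[23:],s[17:]  4  'baaa'
  15  s[17:],s[5:]  3  'baa'
  16  s[5:],s[21:]  2  'ba'
  17  s[21:],s[0:]  4  'baba'
  18  s[0:],s[2:]  3  'bab'
  19  s[2:],s[8:]  4  'babb'
  20  s[8:],s[16:]  1  'b'
  21  s[16:],s[4:]  4  'bbaa'
  22  s[4:],s[15:]  2  'bb'
  23  s[15:],s[14:]  3  'bbb'
  24  s[14:],s[13:]  4  'bbbb'
  25  s[13:],s[12:]  5  'bbbbb'
  26  s[12:],s[11:]  6  'bbbbbb'
  27  s[11:],s[10:]  7  'bbbbbbb'

n(n+1)/2 = 28·29/2 = 406
Σ LCP = 0 + 1 + 2 + 3 + 3 + 2 + 5 + 1 + 3 + 4 + 5 + 2 + 3 + 0 + 4 + 3 + 2 + 4 + 3 + 4 + 1 + 4 + 2 + 3 + 4 + 5 + 6 + 7 = 86
distinct = 406 − 86 = 320

320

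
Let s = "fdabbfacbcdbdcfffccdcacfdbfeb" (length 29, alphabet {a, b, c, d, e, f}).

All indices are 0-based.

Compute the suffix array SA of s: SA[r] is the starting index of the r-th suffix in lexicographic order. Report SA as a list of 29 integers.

[2, 6, 21, 28, 3, 8, 11, 4, 25, 20, 7, 17, 9, 18, 22, 13, 1, 10, 24, 19, 12, 27, 5, 16, 0, 23, 26, 15, 14]

sorted suffixes:
  #0 SA[0]=2  'abbfacbcdbdcfffccdcacfdbfeb'
  #1 SA[1]=6  'acbcdbdcfffccdcacfdbfeb'
  #2 SA[2]=21  'acfdbfeb'
  #3 SA[3]=28  'b'
  #4 SA[4]=3  'bbfacbcdbdcfffccdcacfdbfeb'
  #5 SA[5]=8  'bcdbdcfffccdcacfdbfeb'
  #6 SA[6]=11  'bdcfffccdcacfdbfeb'
  #7 SA[7]=4  'bfacbcdbdcfffccdcacfdbfeb'
  #8 SA[8]=25  'bfeb'
  #9 SA[9]=20  'cacfdbfeb'
  #10 SA[10]=7  'cbcdbdcfffccdcacfdbfeb'
  #11 SA[11]=17  'ccdcacfdbfeb'
  #12 SA[12]=9  'cdbdcfffccdcacfdbfeb'
  #13 SA[13]=18  'cdcacfdbfeb'
  #14 SA[14]=22  'cfdbfeb'
  #15 SA[15]=13  'cfffccdcacfdbfeb'
  #16 SA[16]=1  'dabbfacbcdbdcfffccdcacfdbfeb'
  #17 SA[17]=10  'dbdcfffccdcacfdbfeb'
  #18 SA[18]=24  'dbfeb'
  #19 SA[19]=19  'dcacfdbfeb'
  #20 SA[20]=12  'dcfffccdcacfdbfeb'
  #21 SA[21]=27  'eb'
  #22 SA[22]=5  'facbcdbdcfffccdcacfdbfeb'
  #23 SA[23]=16  'fccdcacfdbfeb'
  #24 SA[24]=0  'fdabbfacbcdbdcfffccdcacfdbfeb'
  #25 SA[25]=23  'fdbfeb'
  #26 SA[26]=26  'feb'
  #27 SA[27]=15  'ffccdcacfdbfeb'
  #28 SA[28]=14  'fffccdcacfdbfeb'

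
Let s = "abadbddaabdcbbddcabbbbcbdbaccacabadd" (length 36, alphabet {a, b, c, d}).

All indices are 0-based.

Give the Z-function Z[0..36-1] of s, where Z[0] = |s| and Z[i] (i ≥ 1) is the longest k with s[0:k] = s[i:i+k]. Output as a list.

[36, 0, 1, 0, 0, 0, 0, 1, 2, 0, 0, 0, 0, 0, 0, 0, 0, 2, 0, 0, 0, 0, 0, 0, 0, 0, 1, 0, 0, 1, 0, 4, 0, 1, 0, 0]

Z[0]=36
i=1: fresh scan; Z[1]=0
i=2: fresh scan; Z[2]=1 grow→box=[2,3)
i=3: fresh scan; Z[3]=0
i=4: fresh scan; Z[4]=0
i=5: fresh scan; Z[5]=0
i=6: fresh scan; Z[6]=0
i=7: fresh scan; Z[7]=1 grow→box=[7,8)
i=8: fresh scan; Z[8]=2 grow→box=[8,10)
i=9: min(r-i=1, Z[1]=0)=0; Z[9]=0
i=10: fresh scan; Z[10]=0
i=11: fresh scan; Z[11]=0
i=12: fresh scan; Z[12]=0
i=13: fresh scan; Z[13]=0
i=14: fresh scan; Z[14]=0
i=15: fresh scan; Z[15]=0
i=16: fresh scan; Z[16]=0
i=17: fresh scan; Z[17]=2 grow→box=[17,19)
i=18: min(r-i=1, Z[1]=0)=0; Z[18]=0
i=19: fresh scan; Z[19]=0
i=20: fresh scan; Z[20]=0
i=21: fresh scan; Z[21]=0
i=22: fresh scan; Z[22]=0
i=23: fresh scan; Z[23]=0
i=24: fresh scan; Z[24]=0
i=25: fresh scan; Z[25]=0
i=26: fresh scan; Z[26]=1 grow→box=[26,27)
i=27: fresh scan; Z[27]=0
i=28: fresh scan; Z[28]=0
i=29: fresh scan; Z[29]=1 grow→box=[29,30)
i=30: fresh scan; Z[30]=0
i=31: fresh scan; Z[31]=4 grow→box=[31,35)
i=32: min(r-i=3, Z[1]=0)=0; Z[32]=0
i=33: min(r-i=2, Z[2]=1)=1; Z[33]=1
i=34: min(r-i=1, Z[3]=0)=0; Z[34]=0
i=35: fresh scan; Z[35]=0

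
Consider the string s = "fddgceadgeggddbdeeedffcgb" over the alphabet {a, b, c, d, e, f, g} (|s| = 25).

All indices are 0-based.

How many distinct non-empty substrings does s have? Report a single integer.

rank→(start, suffix):
  0 → (6, 'adgeggddbdeeedffcgb')
  1 → (24, 'b')
  2 → (14, 'bdeeedffcgb')
  3 → (4, 'ceadgeggddbdeeedffcgb')
  4 → (22, 'cgb')
  5 → (13, 'dbdeeedffcgb')
  6 → (12, 'ddbdeeedffcgb')
  7 → (1, 'ddgceadgeggddbdeeedffcgb')
  8 → (15, 'deeedffcgb')
  9 → (19, 'dffcgb')
  10 → (2, 'dgceadgeggddbdeeedffcgb')
  11 → (7, 'dgeggddbdeeedffcgb')
  12 → (5, 'eadgeggddbdeeedffcgb')
  13 → (18, 'edffcgb')
  14 → (17, 'eedffcgb')
  15 → (16, 'eeedffcgb')
  16 → (9, 'eggddbdeeedffcgb')
  17 → (21, 'fcgb')
  18 → (0, 'fddgceadgeggddbdeeedffcgb')
  19 → (20, 'ffcgb')
  20 → (23, 'gb')
  21 → (3, 'gceadgeggddbdeeedffcgb')
  22 → (11, 'gddbdeeedffcgb')
  23 → (8, 'geggddbdeeedffcgb')
  24 → (10, 'ggddbdeeedffcgb')

SA = [6, 24, 14, 4, 22, 13, 12, 1, 15, 19, 2, 7, 5, 18, 17, 16, 9, 21, 0, 20, 23, 3, 11, 8, 10]
i: (SA[i-1],SA[i]) lcp shared
  1: (6,24) 0 ''
  2: (24,14) 1 'b'
  3: (14,4) 0 ''
  4: (4,22) 1 'c'
  5: (22,13) 0 ''
  6: (13,12) 1 'd'
  7: (12,1) 2 'dd'
  8: (1,15) 1 'd'
  9: (15,19) 1 'd'
  10: (19,2) 1 'd'
  11: (2,7) 2 'dg'
  12: (7,5) 0 ''
  13: (5,18) 1 'e'
  14: (18,17) 1 'e'
  15: (17,16) 2 'ee'
  16: (16,9) 1 'e'
  17: (9,21) 0 ''
  18: (21,0) 1 'f'
  19: (0,20) 1 'f'
  20: (20,23) 0 ''
  21: (23,3) 1 'g'
  22: (3,11) 1 'g'
  23: (11,8) 1 'g'
  24: (8,10) 1 'g'

n(n+1)/2 = 25·26/2 = 325
Σ LCP = 0 + 0 + 1 + 0 + 1 + 0 + 1 + 2 + 1 + 1 + 1 + 2 + 0 + 1 + 1 + 2 + 1 + 0 + 1 + 1 + 0 + 1 + 1 + 1 + 1 = 21
distinct = 325 − 21 = 304

304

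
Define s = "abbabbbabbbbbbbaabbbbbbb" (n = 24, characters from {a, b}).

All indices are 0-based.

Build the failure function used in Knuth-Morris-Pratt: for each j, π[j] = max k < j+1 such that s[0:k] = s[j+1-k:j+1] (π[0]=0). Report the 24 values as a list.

[0, 0, 0, 1, 2, 3, 0, 1, 2, 3, 0, 0, 0, 0, 0, 1, 1, 2, 3, 0, 0, 0, 0, 0]

π[0] = 0
j=1 s[j]='b': π[1]=0 (border '')
j=2 s[j]='b': π[2]=0 (border '')
j=3 s[j]='a': π[3]=1 (border 'a')
j=4 s[j]='b': π[4]=2 (border 'ab')
j=5 s[j]='b': π[5]=3 (border 'abb')
j=6 s[j]='b': k: 3→0; π[6]=0 (border '')
j=7 s[j]='a': π[7]=1 (border 'a')
j=8 s[j]='b': π[8]=2 (border 'ab')
j=9 s[j]='b': π[9]=3 (border 'abb')
j=10 s[j]='b': k: 3→0; π[10]=0 (border '')
j=11 s[j]='b': π[11]=0 (border '')
j=12 s[j]='b': π[12]=0 (border '')
j=13 s[j]='b': π[13]=0 (border '')
j=14 s[j]='b': π[14]=0 (border '')
j=15 s[j]='a': π[15]=1 (border 'a')
j=16 s[j]='a': k: 1→0; π[16]=1 (border 'a')
j=17 s[j]='b': π[17]=2 (border 'ab')
j=18 s[j]='b': π[18]=3 (border 'abb')
j=19 s[j]='b': k: 3→0; π[19]=0 (border '')
j=20 s[j]='b': π[20]=0 (border '')
j=21 s[j]='b': π[21]=0 (border '')
j=22 s[j]='b': π[22]=0 (border '')
j=23 s[j]='b': π[23]=0 (border '')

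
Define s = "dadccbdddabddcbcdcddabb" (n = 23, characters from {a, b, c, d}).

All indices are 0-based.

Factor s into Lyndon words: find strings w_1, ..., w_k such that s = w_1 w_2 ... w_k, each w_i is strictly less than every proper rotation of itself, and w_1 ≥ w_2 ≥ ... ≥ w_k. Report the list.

["d", "adccbddd", "abddcbcdcdd", "abb"]

emit factor 1: 'd' (i=0, period=1)
emit factor 2: 'adccbddd' (i=1, period=8)
emit factor 3: 'abddcbcdcdd' (i=9, period=11)
emit factor 4: 'abb' (i=20, period=3)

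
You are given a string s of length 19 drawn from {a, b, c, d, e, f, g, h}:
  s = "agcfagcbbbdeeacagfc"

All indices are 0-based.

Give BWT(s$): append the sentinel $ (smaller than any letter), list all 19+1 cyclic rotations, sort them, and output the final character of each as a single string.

cef$ccbbfaggbedcgaaa

rank  rotation              last
    0  $agcfagcbbbdeeacagfc  c
    1  acagfc$agcfagcbbbdee  e
    2  agcbbbdeeacagfc$agcf  f
    3  agcfagcbbbdeeacagfc$  $
    4  agfc$agcfagcbbbdeeac  c
    5  bbbdeeacagfc$agcfagc  c
    6  bbdeeacagfc$agcfagcb  b
    7  bdeeacagfc$agcfagcbb  b
    8  c$agcfagcbbbdeeacagf  f
    9  cagfc$agcfagcbbbdeea  a
   10  cbbbdeeacagfc$agcfag  g
   11  cfagcbbbdeeacagfc$ag  g
   12  deeacagfc$agcfagcbbb  b
   13  eacagfc$agcfagcbbbde  e
   14  eeacagfc$agcfagcbbbd  d
   15  fagcbbbdeeacagfc$agc  c
   16  fc$agcfagcbbbdeeacag  g
   17  gcbbbdeeacagfc$agcfa  a
   18  gcfagcbbbdeeacagfc$a  a
   19  gfc$agcfagcbbbdeeaca  a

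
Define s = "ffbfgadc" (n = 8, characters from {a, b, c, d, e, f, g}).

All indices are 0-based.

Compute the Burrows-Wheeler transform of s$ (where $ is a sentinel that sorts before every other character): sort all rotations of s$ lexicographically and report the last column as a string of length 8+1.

rank  rotation   last
    0  $ffbfgadc  c
    1  adc$ffbfg  g
    2  bfgadc$ff  f
    3  c$ffbfgad  d
    4  dc$ffbfga  a
    5  fbfgadc$f  f
    6  ffbfgadc$  $
    7  fgadc$ffb  b
    8  gadc$ffbf  f

cgfdaf$bf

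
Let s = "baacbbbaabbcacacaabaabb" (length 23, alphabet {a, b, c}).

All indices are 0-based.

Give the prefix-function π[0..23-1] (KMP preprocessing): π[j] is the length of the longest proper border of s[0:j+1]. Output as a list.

[0, 0, 0, 0, 1, 1, 1, 2, 3, 1, 1, 0, 0, 0, 0, 0, 0, 0, 1, 2, 3, 1, 1]

π[0] = 0
j=1 s[j]='a': π[1]=0 (border '')
j=2 s[j]='a': π[2]=0 (border '')
j=3 s[j]='c': π[3]=0 (border '')
j=4 s[j]='b': π[4]=1 (border 'b')
j=5 s[j]='b': k: 1→0; π[5]=1 (border 'b')
j=6 s[j]='b': k: 1→0; π[6]=1 (border 'b')
j=7 s[j]='a': π[7]=2 (border 'ba')
j=8 s[j]='a': π[8]=3 (border 'baa')
j=9 s[j]='b': k: 3→0; π[9]=1 (border 'b')
j=10 s[j]='b': k: 1→0; π[10]=1 (border 'b')
j=11 s[j]='c': k: 1→0; π[11]=0 (border '')
j=12 s[j]='a': π[12]=0 (border '')
j=13 s[j]='c': π[13]=0 (border '')
j=14 s[j]='a': π[14]=0 (border '')
j=15 s[j]='c': π[15]=0 (border '')
j=16 s[j]='a': π[16]=0 (border '')
j=17 s[j]='a': π[17]=0 (border '')
j=18 s[j]='b': π[18]=1 (border 'b')
j=19 s[j]='a': π[19]=2 (border 'ba')
j=20 s[j]='a': π[20]=3 (border 'baa')
j=21 s[j]='b': k: 3→0; π[21]=1 (border 'b')
j=22 s[j]='b': k: 1→0; π[22]=1 (border 'b')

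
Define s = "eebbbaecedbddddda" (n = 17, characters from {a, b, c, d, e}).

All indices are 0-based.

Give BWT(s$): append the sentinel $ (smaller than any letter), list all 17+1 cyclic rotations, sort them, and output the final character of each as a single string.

rank  rotation            last
    0  $eebbbaecedbddddda  a
    1  a$eebbbaecedbddddd  d
    2  aecedbddddda$eebbb  b
    3  baecedbddddda$eebb  b
    4  bbaecedbddddda$eeb  b
    5  bbbaecedbddddda$ee  e
    6  bddddda$eebbbaeced  d
    7  cedbddddda$eebbbae  e
    8  da$eebbbaecedbdddd  d
    9  dbddddda$eebbbaece  e
   10  dda$eebbbaecedbddd  d
   11  ddda$eebbbaecedbdd  d
   12  dddda$eebbbaecedbd  d
   13  ddddda$eebbbaecedb  b
   14  ebbbaecedbddddda$e  e
   15  ecedbddddda$eebbba  a
   16  edbddddda$eebbbaec  c
   17  eebbbaecedbddddda$  $

adbbbedededddbeac$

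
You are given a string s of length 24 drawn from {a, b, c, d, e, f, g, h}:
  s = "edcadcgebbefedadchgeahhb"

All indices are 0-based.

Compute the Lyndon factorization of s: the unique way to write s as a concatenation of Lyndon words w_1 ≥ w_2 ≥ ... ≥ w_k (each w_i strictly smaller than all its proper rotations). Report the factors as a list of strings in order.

emit factor 1: 'e' (i=0, period=1)
emit factor 2: 'd' (i=1, period=1)
emit factor 3: 'c' (i=2, period=1)
emit factor 4: 'adcgebbefedadchgeahhb' (i=3, period=21)

["e", "d", "c", "adcgebbefedadchgeahhb"]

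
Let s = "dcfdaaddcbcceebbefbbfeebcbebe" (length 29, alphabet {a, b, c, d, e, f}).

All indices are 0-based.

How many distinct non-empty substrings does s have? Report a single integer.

sorted suffixes:
  #0 SA[0]=4  'aaddcbcceebbefbbfeebcbebe'
  #1 SA[1]=5  'addcbcceebbefbbfeebcbebe'
  #2 SA[2]=14  'bbefbbfeebcbebe'
  #3 SA[3]=18  'bbfeebcbebe'
  #4 SA[4]=23  'bcbebe'
  #5 SA[5]=9  'bcceebbefbbfeebcbebe'
  #6 SA[6]=27  'be'
  #7 SA[7]=25  'bebe'
  #8 SA[8]=15  'befbbfeebcbebe'
  #9 SA[9]=19  'bfeebcbebe'
  #10 SA[10]=8  'cbcceebbefbbfeebcbebe'
  #11 SA[11]=24  'cbebe'
  #12 SA[12]=10  'cceebbefbbfeebcbebe'
  #13 SA[13]=11  'ceebbefbbfeebcbebe'
  #14 SA[14]=1  'cfdaaddcbcceebbefbbfeebcbebe'
  #15 SA[15]=3  'daaddcbcceebbefbbfeebcbebe'
  #16 SA[16]=7  'dcbcceebbefbbfeebcbebe'
  #17 SA[17]=0  'dcfdaaddcbcceebbefbbfeebcbebe'
  #18 SA[18]=6  'ddcbcceebbefbbfeebcbebe'
  #19 SA[19]=28  'e'
  #20 SA[20]=13  'ebbefbbfeebcbebe'
  #21 SA[21]=22  'ebcbebe'
  #22 SA[22]=26  'ebe'
  #23 SA[23]=12  'eebbefbbfeebcbebe'
  #24 SA[24]=21  'eebcbebe'
  #25 SA[25]=16  'efbbfeebcbebe'
  #26 SA[26]=17  'fbbfeebcbebe'
  #27 SA[27]=2  'fdaaddcbcceebbefbbfeebcbebe'
  #28 SA[28]=20  'feebcbebe'

SA = [4, 5, 14, 18, 23, 9, 27, 25, 15, 19, 8, 24, 10, 11, 1, 3, 7, 0, 6, 28, 13, 22, 26, 12, 21, 16, 17, 2, 20]
rank  pair      lcp
   1  s[4:],s[5:]  1  'a'
   2  s[5:],s[14:]  0  ''
   3  s[14:],s[18:]  2  'bb'
   4  s[18:],s[23:]  1  'b'
   5  s[23:],s[9:]  2  'bc'
   6  s[9:],s[27:]  1  'b'
   7  s[27:],s[25:]  2  'be'
   8  s[25:],s[15:]  2  'be'
   9  s[15:],s[19:]  1  'b'
  10  s[19:],s[8:]  0  ''
  11  s[8:],s[24:]  2  'cb'
  12  s[24:],s[10:]  1  'c'
  13  s[10:],s[11:]  1  'c'
  14  s[11:],s[1:]  1  'c'
  15  s[1:],s[3:]  0  ''
  16  s[3:],s[7:]  1  'd'
  17  s[7:],s[0:]  2  'dc'
  18  s[0:],s[6:]  1  'd'
  19  s[6:],s[28:]  0  ''
  20  s[28:],s[13:]  1  'e'
  21  s[13:],s[22:]  2  'eb'
  22  s[22:],s[26:]  2  'eb'
  23  s[26:],s[12:]  1  'e'
  24  s[12:],s[21:]  3  'eeb'
  25  s[21:],s[16:]  1  'e'
  26  s[16:],s[17:]  0  ''
  27  s[17:],s[2:]  1  'f'
  28  s[2:],s[20:]  1  'f'

n(n+1)/2 = 29·30/2 = 435
Σ LCP = 0 + 1 + 0 + 2 + 1 + 2 + 1 + 2 + 2 + 1 + 0 + 2 + 1 + 1 + 1 + 0 + 1 + 2 + 1 + 0 + 1 + 2 + 2 + 1 + 3 + 1 + 0 + 1 + 1 = 33
distinct = 435 − 33 = 402

402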